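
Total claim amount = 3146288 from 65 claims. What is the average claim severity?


severity = total / number
= 3146288 / 65
= 48404.4308


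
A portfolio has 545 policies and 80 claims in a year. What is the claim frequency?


frequency = claims / policies
= 80 / 545
= 0.1468


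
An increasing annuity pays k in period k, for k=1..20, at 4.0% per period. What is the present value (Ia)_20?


(Ia)_n = sum_{k=1}^{n} k * v^k, v = 1/(1+i)
v = 0.961538
Sum computed term by term:
(Ia)_20 = 125.155


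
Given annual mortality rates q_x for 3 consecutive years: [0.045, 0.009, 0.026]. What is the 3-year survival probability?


p_k = 1 - q_k for each year
Survival = product of (1 - q_k)
= 0.955 * 0.991 * 0.974
= 0.9218


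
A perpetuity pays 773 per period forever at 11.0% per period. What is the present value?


PV = PMT / i
= 773 / 0.11
= 7027.2727


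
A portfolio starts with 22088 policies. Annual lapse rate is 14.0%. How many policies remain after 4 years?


remaining = initial * (1 - lapse)^years
= 22088 * (1 - 0.14)^4
= 22088 * 0.547008
= 12082.3162


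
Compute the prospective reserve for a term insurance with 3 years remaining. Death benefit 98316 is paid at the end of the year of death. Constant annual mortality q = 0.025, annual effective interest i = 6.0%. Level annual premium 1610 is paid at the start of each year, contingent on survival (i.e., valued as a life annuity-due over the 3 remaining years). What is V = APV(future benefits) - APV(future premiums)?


v = 1/(1+i) = 0.943396
APV(future benefits) per unit = sum_{k=0}^{2} k_p_x * q * v^(k+1) = 0.065233
APV(future benefits) = 98316 * 0.065233 = 6413.4128
Life annuity-due factor ä_{x:3} = sum_{k=0}^{2} k_p_x * v^k = 2.765864
APV(future premiums) = 1610 * 2.765864 = 4453.0413
V = 6413.4128 - 4453.0413
= 1960.3715


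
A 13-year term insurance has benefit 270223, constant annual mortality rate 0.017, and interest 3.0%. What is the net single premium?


NSP = benefit * sum_{k=0}^{n-1} k_p_x * q * v^(k+1)
With constant q=0.017, v=0.970874
Sum = 0.164613
NSP = 270223 * 0.164613
= 44482.1933


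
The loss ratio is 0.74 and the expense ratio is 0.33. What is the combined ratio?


Combined ratio = loss ratio + expense ratio
= 0.74 + 0.33
= 1.07


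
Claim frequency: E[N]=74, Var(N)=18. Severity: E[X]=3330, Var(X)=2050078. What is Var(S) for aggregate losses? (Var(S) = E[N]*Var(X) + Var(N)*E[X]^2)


Var(S) = E[N]*Var(X) + Var(N)*E[X]^2
= 74*2050078 + 18*3330^2
= 151705772 + 199600200
= 3.5131e+08


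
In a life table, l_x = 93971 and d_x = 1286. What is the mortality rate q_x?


q_x = d_x / l_x
= 1286 / 93971
= 0.0137


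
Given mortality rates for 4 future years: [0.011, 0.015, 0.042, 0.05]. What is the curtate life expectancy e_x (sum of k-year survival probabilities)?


e_x = sum_{k=1}^{n} k_p_x
k_p_x values:
  1_p_x = 0.989
  2_p_x = 0.974165
  3_p_x = 0.93325
  4_p_x = 0.886588
e_x = 3.783


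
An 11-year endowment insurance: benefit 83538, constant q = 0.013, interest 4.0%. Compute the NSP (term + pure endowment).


Term component = 8964.5885
Pure endowment = 11_p_x * v^11 * benefit = 0.865942 * 0.649581 * 83538 = 46990.0623
NSP = 55954.6508


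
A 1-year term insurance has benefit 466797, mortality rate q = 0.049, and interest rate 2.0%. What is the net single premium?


NSP = benefit * q * v
v = 1/(1+i) = 0.980392
NSP = 466797 * 0.049 * 0.980392
= 22424.5618


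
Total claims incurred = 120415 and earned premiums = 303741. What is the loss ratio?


Loss ratio = claims / premiums
= 120415 / 303741
= 0.3964


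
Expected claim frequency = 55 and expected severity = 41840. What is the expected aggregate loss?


E[S] = E[N] * E[X]
= 55 * 41840
= 2.3012e+06


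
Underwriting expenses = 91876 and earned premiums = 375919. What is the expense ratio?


Expense ratio = expenses / premiums
= 91876 / 375919
= 0.2444


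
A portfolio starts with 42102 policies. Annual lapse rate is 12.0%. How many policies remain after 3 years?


remaining = initial * (1 - lapse)^years
= 42102 * (1 - 0.12)^3
= 42102 * 0.681472
= 28691.3341


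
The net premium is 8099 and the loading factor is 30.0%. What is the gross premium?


Gross = net * (1 + loading)
= 8099 * (1 + 0.3)
= 8099 * 1.3
= 10528.7


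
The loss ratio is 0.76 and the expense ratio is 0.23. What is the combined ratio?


Combined ratio = loss ratio + expense ratio
= 0.76 + 0.23
= 0.99


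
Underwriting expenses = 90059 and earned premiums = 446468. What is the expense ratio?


Expense ratio = expenses / premiums
= 90059 / 446468
= 0.2017


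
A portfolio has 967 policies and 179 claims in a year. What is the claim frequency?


frequency = claims / policies
= 179 / 967
= 0.1851


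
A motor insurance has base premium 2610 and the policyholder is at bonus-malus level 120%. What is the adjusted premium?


adjusted = base * BM_level / 100
= 2610 * 120 / 100
= 2610 * 1.2
= 3132.0


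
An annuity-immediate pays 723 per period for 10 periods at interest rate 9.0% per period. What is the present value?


PV = PMT * (1 - (1+i)^(-n)) / i
= 723 * (1 - (1+0.09)^(-10)) / 0.09
= 723 * (1 - 0.422411) / 0.09
= 723 * 6.417658
= 4639.9665


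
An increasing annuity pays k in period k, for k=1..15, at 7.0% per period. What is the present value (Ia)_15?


(Ia)_n = sum_{k=1}^{n} k * v^k, v = 1/(1+i)
v = 0.934579
Sum computed term by term:
(Ia)_15 = 61.554


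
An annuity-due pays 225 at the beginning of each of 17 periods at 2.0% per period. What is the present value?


PV_due = PMT * (1-(1+i)^(-n))/i * (1+i)
PV_immediate = 3215.6712
PV_due = 3215.6712 * 1.02
= 3279.9846


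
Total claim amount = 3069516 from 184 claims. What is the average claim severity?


severity = total / number
= 3069516 / 184
= 16682.1522


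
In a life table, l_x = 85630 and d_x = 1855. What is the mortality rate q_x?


q_x = d_x / l_x
= 1855 / 85630
= 0.0217


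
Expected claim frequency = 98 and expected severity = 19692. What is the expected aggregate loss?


E[S] = E[N] * E[X]
= 98 * 19692
= 1.9298e+06


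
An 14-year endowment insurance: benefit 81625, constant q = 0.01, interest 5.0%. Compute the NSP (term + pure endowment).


Term component = 7634.9893
Pure endowment = 14_p_x * v^14 * benefit = 0.868746 * 0.505068 * 81625 = 35815.064
NSP = 43450.0533


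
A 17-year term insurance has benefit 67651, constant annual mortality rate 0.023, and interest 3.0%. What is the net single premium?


NSP = benefit * sum_{k=0}^{n-1} k_p_x * q * v^(k+1)
With constant q=0.023, v=0.970874
Sum = 0.257185
NSP = 67651 * 0.257185
= 17398.8136


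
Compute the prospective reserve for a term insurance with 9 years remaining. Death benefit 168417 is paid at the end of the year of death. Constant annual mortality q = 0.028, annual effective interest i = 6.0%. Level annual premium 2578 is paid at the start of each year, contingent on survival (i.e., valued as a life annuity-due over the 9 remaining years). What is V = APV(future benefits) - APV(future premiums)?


v = 1/(1+i) = 0.943396
APV(future benefits) per unit = sum_{k=0}^{8} k_p_x * q * v^(k+1) = 0.172328
APV(future benefits) = 168417 * 0.172328 = 29022.8995
Life annuity-due factor ä_{x:9} = sum_{k=0}^{8} k_p_x * v^k = 6.523831
APV(future premiums) = 2578 * 6.523831 = 16818.4364
V = 29022.8995 - 16818.4364
= 12204.4631


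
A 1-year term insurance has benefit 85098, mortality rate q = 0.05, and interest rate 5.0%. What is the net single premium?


NSP = benefit * q * v
v = 1/(1+i) = 0.952381
NSP = 85098 * 0.05 * 0.952381
= 4052.2857


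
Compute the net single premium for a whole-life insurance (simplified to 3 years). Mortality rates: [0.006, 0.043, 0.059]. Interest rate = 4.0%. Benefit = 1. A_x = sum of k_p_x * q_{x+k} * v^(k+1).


v = 0.961538
Year 0: k_p_x=1.0, q=0.006, term=0.005769
Year 1: k_p_x=0.994, q=0.043, term=0.039517
Year 2: k_p_x=0.951258, q=0.059, term=0.049894
A_x = 0.0952


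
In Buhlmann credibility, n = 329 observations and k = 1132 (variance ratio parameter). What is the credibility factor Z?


Z = n / (n + k)
= 329 / (329 + 1132)
= 329 / 1461
= 0.2252


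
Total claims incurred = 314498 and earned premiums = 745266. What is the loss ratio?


Loss ratio = claims / premiums
= 314498 / 745266
= 0.422


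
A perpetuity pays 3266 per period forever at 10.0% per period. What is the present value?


PV = PMT / i
= 3266 / 0.1
= 32660.0


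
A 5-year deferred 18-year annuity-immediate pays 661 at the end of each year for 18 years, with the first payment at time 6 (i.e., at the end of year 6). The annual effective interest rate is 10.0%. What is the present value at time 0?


PV at time 5 of the 18-year annuity-immediate:
a_n = 661 * (1-(1+0.1)^(-18))/0.1 = 5421.1334
Discount back 5 years to time 0:
PV = 5421.1334 * (1+0.1)^(-5)
= 5421.1334 * 0.620921
= 3366.0973


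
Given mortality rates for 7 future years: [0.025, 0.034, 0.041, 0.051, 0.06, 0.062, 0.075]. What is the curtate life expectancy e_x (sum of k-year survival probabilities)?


e_x = sum_{k=1}^{n} k_p_x
k_p_x values:
  1_p_x = 0.975
  2_p_x = 0.94185
  3_p_x = 0.903234
  4_p_x = 0.857169
  5_p_x = 0.805739
  6_p_x = 0.755783
  7_p_x = 0.699099
e_x = 5.9379


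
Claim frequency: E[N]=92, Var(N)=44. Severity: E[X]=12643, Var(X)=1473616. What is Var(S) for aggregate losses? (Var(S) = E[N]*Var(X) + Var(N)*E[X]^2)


Var(S) = E[N]*Var(X) + Var(N)*E[X]^2
= 92*1473616 + 44*12643^2
= 135572672 + 7033199756
= 7.1688e+09


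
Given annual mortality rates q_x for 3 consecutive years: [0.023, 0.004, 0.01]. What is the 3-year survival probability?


p_k = 1 - q_k for each year
Survival = product of (1 - q_k)
= 0.977 * 0.996 * 0.99
= 0.9634


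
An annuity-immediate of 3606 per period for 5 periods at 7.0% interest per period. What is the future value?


FV = PMT * ((1+i)^n - 1) / i
= 3606 * ((1.07)^5 - 1) / 0.07
= 3606 * (1.402552 - 1) / 0.07
= 20737.1649


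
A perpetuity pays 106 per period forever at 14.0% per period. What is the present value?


PV = PMT / i
= 106 / 0.14
= 757.1429


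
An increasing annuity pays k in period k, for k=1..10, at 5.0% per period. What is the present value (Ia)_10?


(Ia)_n = sum_{k=1}^{n} k * v^k, v = 1/(1+i)
v = 0.952381
Sum computed term by term:
(Ia)_10 = 39.3738


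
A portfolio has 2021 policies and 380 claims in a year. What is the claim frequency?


frequency = claims / policies
= 380 / 2021
= 0.188


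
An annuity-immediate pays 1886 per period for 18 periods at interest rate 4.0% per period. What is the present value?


PV = PMT * (1 - (1+i)^(-n)) / i
= 1886 * (1 - (1+0.04)^(-18)) / 0.04
= 1886 * (1 - 0.493628) / 0.04
= 1886 * 12.659297
= 23875.4341


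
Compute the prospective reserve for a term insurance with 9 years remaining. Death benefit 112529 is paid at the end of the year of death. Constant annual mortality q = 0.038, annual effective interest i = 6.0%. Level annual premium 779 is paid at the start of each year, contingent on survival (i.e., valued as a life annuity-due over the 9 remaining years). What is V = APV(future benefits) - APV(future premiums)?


v = 1/(1+i) = 0.943396
APV(future benefits) per unit = sum_{k=0}^{8} k_p_x * q * v^(k+1) = 0.225805
APV(future benefits) = 112529 * 0.225805 = 25409.6463
Life annuity-due factor ä_{x:9} = sum_{k=0}^{8} k_p_x * v^k = 6.29878
APV(future premiums) = 779 * 6.29878 = 4906.7495
V = 25409.6463 - 4906.7495
= 20502.8968


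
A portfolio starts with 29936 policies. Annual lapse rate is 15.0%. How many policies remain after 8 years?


remaining = initial * (1 - lapse)^years
= 29936 * (1 - 0.15)^8
= 29936 * 0.272491
= 8157.2764


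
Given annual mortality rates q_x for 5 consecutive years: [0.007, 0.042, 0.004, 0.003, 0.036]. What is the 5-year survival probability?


p_k = 1 - q_k for each year
Survival = product of (1 - q_k)
= 0.993 * 0.958 * 0.996 * 0.997 * 0.964
= 0.9106


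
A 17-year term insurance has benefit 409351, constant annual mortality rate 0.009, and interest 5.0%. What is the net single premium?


NSP = benefit * sum_{k=0}^{n-1} k_p_x * q * v^(k+1)
With constant q=0.009, v=0.952381
Sum = 0.09547
NSP = 409351 * 0.09547
= 39080.8147


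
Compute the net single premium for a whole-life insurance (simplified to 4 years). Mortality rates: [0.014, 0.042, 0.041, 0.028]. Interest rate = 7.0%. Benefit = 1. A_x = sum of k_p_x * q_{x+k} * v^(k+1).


v = 0.934579
Year 0: k_p_x=1.0, q=0.014, term=0.013084
Year 1: k_p_x=0.986, q=0.042, term=0.036171
Year 2: k_p_x=0.944588, q=0.041, term=0.031614
Year 3: k_p_x=0.90586, q=0.028, term=0.01935
A_x = 0.1002


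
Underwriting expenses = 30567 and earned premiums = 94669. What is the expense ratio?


Expense ratio = expenses / premiums
= 30567 / 94669
= 0.3229


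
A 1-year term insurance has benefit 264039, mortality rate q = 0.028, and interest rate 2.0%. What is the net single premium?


NSP = benefit * q * v
v = 1/(1+i) = 0.980392
NSP = 264039 * 0.028 * 0.980392
= 7248.1294


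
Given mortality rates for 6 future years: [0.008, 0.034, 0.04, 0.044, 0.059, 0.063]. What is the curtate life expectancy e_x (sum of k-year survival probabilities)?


e_x = sum_{k=1}^{n} k_p_x
k_p_x values:
  1_p_x = 0.992
  2_p_x = 0.958272
  3_p_x = 0.919941
  4_p_x = 0.879464
  5_p_x = 0.827575
  6_p_x = 0.775438
e_x = 5.3527


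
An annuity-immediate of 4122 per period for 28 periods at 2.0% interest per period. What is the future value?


FV = PMT * ((1+i)^n - 1) / i
= 4122 * ((1.02)^28 - 1) / 0.02
= 4122 * (1.741024 - 1) / 0.02
= 152725.0889


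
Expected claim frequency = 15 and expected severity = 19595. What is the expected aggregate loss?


E[S] = E[N] * E[X]
= 15 * 19595
= 293925


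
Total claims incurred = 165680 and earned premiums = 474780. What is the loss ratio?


Loss ratio = claims / premiums
= 165680 / 474780
= 0.349


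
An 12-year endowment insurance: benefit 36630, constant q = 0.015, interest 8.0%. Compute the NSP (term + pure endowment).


Term component = 3867.8661
Pure endowment = 12_p_x * v^12 * benefit = 0.834132 * 0.397114 * 36630 = 12133.5146
NSP = 16001.3808


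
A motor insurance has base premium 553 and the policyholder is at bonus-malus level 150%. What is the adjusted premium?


adjusted = base * BM_level / 100
= 553 * 150 / 100
= 553 * 1.5
= 829.5


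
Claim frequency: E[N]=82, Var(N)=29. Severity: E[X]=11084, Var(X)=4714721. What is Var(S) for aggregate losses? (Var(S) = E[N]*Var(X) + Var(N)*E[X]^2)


Var(S) = E[N]*Var(X) + Var(N)*E[X]^2
= 82*4714721 + 29*11084^2
= 386607122 + 3562796624
= 3.9494e+09


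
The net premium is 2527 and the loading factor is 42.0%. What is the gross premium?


Gross = net * (1 + loading)
= 2527 * (1 + 0.42)
= 2527 * 1.42
= 3588.34


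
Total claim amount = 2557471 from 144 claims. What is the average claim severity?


severity = total / number
= 2557471 / 144
= 17760.2153


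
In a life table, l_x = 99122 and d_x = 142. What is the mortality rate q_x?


q_x = d_x / l_x
= 142 / 99122
= 0.0014


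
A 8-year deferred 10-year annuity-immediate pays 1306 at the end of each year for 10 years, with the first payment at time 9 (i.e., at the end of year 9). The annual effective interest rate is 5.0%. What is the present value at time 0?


PV at time 8 of the 10-year annuity-immediate:
a_n = 1306 * (1-(1+0.05)^(-10))/0.05 = 10084.5858
Discount back 8 years to time 0:
PV = 10084.5858 * (1+0.05)^(-8)
= 10084.5858 * 0.676839
= 6825.6446


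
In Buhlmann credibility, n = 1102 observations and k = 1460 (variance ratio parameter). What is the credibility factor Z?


Z = n / (n + k)
= 1102 / (1102 + 1460)
= 1102 / 2562
= 0.4301


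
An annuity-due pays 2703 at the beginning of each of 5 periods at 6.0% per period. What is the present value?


PV_due = PMT * (1-(1+i)^(-n))/i * (1+i)
PV_immediate = 11386.0193
PV_due = 11386.0193 * 1.06
= 12069.1805


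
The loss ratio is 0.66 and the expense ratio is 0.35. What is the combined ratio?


Combined ratio = loss ratio + expense ratio
= 0.66 + 0.35
= 1.01


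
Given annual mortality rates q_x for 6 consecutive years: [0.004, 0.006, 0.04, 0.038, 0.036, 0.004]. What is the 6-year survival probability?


p_k = 1 - q_k for each year
Survival = product of (1 - q_k)
= 0.996 * 0.994 * 0.96 * 0.962 * 0.964 * 0.996
= 0.8779


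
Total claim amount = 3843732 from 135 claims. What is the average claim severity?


severity = total / number
= 3843732 / 135
= 28472.0889


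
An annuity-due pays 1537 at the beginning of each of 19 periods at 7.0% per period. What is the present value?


PV_due = PMT * (1-(1+i)^(-n))/i * (1+i)
PV_immediate = 15885.8099
PV_due = 15885.8099 * 1.07
= 16997.8166


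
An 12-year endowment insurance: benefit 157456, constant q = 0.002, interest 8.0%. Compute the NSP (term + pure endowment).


Term component = 2351.5202
Pure endowment = 12_p_x * v^12 * benefit = 0.976262 * 0.397114 * 157456 = 61043.6711
NSP = 63395.1914


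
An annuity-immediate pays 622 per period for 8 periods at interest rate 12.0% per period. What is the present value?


PV = PMT * (1 - (1+i)^(-n)) / i
= 622 * (1 - (1+0.12)^(-8)) / 0.12
= 622 * (1 - 0.403883) / 0.12
= 622 * 4.96764
= 3089.8719


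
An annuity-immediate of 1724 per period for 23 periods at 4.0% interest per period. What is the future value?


FV = PMT * ((1+i)^n - 1) / i
= 1724 * ((1.04)^23 - 1) / 0.04
= 1724 * (2.464716 - 1) / 0.04
= 63129.2399


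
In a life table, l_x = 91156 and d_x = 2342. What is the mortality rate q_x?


q_x = d_x / l_x
= 2342 / 91156
= 0.0257


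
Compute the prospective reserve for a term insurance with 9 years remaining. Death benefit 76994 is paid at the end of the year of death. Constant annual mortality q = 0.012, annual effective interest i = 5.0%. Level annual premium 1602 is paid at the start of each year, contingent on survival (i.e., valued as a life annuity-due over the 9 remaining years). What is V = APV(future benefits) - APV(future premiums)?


v = 1/(1+i) = 0.952381
APV(future benefits) per unit = sum_{k=0}^{8} k_p_x * q * v^(k+1) = 0.081631
APV(future benefits) = 76994 * 0.081631 = 6285.0813
Life annuity-due factor ä_{x:9} = sum_{k=0}^{8} k_p_x * v^k = 7.142694
APV(future premiums) = 1602 * 7.142694 = 11442.5964
V = 6285.0813 - 11442.5964
= -5157.5151


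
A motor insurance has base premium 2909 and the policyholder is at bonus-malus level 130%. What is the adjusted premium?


adjusted = base * BM_level / 100
= 2909 * 130 / 100
= 2909 * 1.3
= 3781.7


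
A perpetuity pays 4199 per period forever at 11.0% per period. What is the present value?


PV = PMT / i
= 4199 / 0.11
= 38172.7273


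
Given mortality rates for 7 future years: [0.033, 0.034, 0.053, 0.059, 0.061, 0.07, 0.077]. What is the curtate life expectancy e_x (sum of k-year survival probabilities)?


e_x = sum_{k=1}^{n} k_p_x
k_p_x values:
  1_p_x = 0.967
  2_p_x = 0.934122
  3_p_x = 0.884614
  4_p_x = 0.832421
  5_p_x = 0.781644
  6_p_x = 0.726929
  7_p_x = 0.670955
e_x = 5.7977


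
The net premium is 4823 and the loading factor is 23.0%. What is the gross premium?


Gross = net * (1 + loading)
= 4823 * (1 + 0.23)
= 4823 * 1.23
= 5932.29


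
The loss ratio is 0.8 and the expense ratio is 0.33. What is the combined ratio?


Combined ratio = loss ratio + expense ratio
= 0.8 + 0.33
= 1.13


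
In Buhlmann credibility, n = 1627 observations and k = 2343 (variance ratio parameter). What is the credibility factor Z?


Z = n / (n + k)
= 1627 / (1627 + 2343)
= 1627 / 3970
= 0.4098


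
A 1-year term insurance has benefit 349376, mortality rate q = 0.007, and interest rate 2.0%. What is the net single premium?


NSP = benefit * q * v
v = 1/(1+i) = 0.980392
NSP = 349376 * 0.007 * 0.980392
= 2397.6784


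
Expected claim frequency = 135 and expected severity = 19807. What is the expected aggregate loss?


E[S] = E[N] * E[X]
= 135 * 19807
= 2.6739e+06


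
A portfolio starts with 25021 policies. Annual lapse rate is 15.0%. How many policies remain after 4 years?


remaining = initial * (1 - lapse)^years
= 25021 * (1 - 0.15)^4
= 25021 * 0.522006
= 13061.1184


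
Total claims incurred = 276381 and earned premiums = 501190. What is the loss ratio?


Loss ratio = claims / premiums
= 276381 / 501190
= 0.5514


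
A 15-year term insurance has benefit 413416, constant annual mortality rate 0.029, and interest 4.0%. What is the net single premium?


NSP = benefit * sum_{k=0}^{n-1} k_p_x * q * v^(k+1)
With constant q=0.029, v=0.961538
Sum = 0.270205
NSP = 413416 * 0.270205
= 111707.0137


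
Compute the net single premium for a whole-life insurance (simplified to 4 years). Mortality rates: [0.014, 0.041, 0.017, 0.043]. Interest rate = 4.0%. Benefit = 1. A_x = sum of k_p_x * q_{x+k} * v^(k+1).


v = 0.961538
Year 0: k_p_x=1.0, q=0.014, term=0.013462
Year 1: k_p_x=0.986, q=0.041, term=0.037376
Year 2: k_p_x=0.945574, q=0.017, term=0.01429
Year 3: k_p_x=0.929499, q=0.043, term=0.034165
A_x = 0.0993


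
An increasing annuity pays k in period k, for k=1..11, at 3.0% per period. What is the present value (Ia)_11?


(Ia)_n = sum_{k=1}^{n} k * v^k, v = 1/(1+i)
v = 0.970874
Sum computed term by term:
(Ia)_11 = 52.7856


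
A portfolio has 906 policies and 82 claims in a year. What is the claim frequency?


frequency = claims / policies
= 82 / 906
= 0.0905


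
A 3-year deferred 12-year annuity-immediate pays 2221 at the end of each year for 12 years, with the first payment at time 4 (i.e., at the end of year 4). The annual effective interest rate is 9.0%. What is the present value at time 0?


PV at time 3 of the 12-year annuity-immediate:
a_n = 2221 * (1-(1+0.09)^(-12))/0.09 = 15903.9708
Discount back 3 years to time 0:
PV = 15903.9708 * (1+0.09)^(-3)
= 15903.9708 * 0.772183
= 12280.7835


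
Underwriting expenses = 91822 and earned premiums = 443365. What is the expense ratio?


Expense ratio = expenses / premiums
= 91822 / 443365
= 0.2071


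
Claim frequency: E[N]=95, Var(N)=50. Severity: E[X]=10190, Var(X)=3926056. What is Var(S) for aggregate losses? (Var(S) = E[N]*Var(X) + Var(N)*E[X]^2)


Var(S) = E[N]*Var(X) + Var(N)*E[X]^2
= 95*3926056 + 50*10190^2
= 372975320 + 5191805000
= 5.5648e+09


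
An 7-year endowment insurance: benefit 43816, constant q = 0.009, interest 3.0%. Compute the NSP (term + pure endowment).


Term component = 2394.0801
Pure endowment = 7_p_x * v^7 * benefit = 0.938676 * 0.813092 * 43816 = 33441.653
NSP = 35835.7331


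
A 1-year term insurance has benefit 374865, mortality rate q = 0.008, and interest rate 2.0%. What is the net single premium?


NSP = benefit * q * v
v = 1/(1+i) = 0.980392
NSP = 374865 * 0.008 * 0.980392
= 2940.1176


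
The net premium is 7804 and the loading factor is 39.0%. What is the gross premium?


Gross = net * (1 + loading)
= 7804 * (1 + 0.39)
= 7804 * 1.39
= 10847.56


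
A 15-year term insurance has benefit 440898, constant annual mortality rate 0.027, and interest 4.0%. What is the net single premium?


NSP = benefit * sum_{k=0}^{n-1} k_p_x * q * v^(k+1)
With constant q=0.027, v=0.961538
Sum = 0.254569
NSP = 440898 * 0.254569
= 112238.8824


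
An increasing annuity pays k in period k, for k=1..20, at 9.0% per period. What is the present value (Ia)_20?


(Ia)_n = sum_{k=1}^{n} k * v^k, v = 1/(1+i)
v = 0.917431
Sum computed term by term:
(Ia)_20 = 70.9055


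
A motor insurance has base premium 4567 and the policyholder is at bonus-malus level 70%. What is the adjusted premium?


adjusted = base * BM_level / 100
= 4567 * 70 / 100
= 4567 * 0.7
= 3196.9


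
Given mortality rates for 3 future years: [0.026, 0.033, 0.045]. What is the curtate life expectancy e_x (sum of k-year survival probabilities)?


e_x = sum_{k=1}^{n} k_p_x
k_p_x values:
  1_p_x = 0.974
  2_p_x = 0.941858
  3_p_x = 0.899474
e_x = 2.8153


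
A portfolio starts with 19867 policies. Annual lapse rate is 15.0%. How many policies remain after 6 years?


remaining = initial * (1 - lapse)^years
= 19867 * (1 - 0.15)^6
= 19867 * 0.37715
= 7492.8294


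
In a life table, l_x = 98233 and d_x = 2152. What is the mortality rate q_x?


q_x = d_x / l_x
= 2152 / 98233
= 0.0219


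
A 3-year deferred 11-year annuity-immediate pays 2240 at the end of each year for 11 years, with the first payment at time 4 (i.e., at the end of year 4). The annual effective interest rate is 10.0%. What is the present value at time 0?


PV at time 3 of the 11-year annuity-immediate:
a_n = 2240 * (1-(1+0.1)^(-11))/0.1 = 14548.9367
Discount back 3 years to time 0:
PV = 14548.9367 * (1+0.1)^(-3)
= 14548.9367 * 0.751315
= 10930.8314


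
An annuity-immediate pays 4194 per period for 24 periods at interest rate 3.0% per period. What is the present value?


PV = PMT * (1 - (1+i)^(-n)) / i
= 4194 * (1 - (1+0.03)^(-24)) / 0.03
= 4194 * (1 - 0.491934) / 0.03
= 4194 * 16.935542
= 71027.6637


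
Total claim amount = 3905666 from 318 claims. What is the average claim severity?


severity = total / number
= 3905666 / 318
= 12281.9686


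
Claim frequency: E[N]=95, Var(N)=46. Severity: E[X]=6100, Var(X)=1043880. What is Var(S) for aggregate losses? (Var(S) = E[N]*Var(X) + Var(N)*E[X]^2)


Var(S) = E[N]*Var(X) + Var(N)*E[X]^2
= 95*1043880 + 46*6100^2
= 99168600 + 1711660000
= 1.8108e+09


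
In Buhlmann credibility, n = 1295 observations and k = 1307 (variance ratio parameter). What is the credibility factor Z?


Z = n / (n + k)
= 1295 / (1295 + 1307)
= 1295 / 2602
= 0.4977


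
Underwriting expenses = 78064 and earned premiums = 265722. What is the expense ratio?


Expense ratio = expenses / premiums
= 78064 / 265722
= 0.2938


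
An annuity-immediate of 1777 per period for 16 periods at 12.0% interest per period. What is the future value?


FV = PMT * ((1+i)^n - 1) / i
= 1777 * ((1.12)^16 - 1) / 0.12
= 1777 * (6.130394 - 1) / 0.12
= 75972.5793


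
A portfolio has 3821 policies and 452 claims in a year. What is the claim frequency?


frequency = claims / policies
= 452 / 3821
= 0.1183


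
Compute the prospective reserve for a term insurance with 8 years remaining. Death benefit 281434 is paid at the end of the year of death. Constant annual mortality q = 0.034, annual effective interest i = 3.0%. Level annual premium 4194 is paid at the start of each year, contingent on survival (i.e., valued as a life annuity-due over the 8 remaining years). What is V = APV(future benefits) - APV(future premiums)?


v = 1/(1+i) = 0.970874
APV(future benefits) per unit = sum_{k=0}^{7} k_p_x * q * v^(k+1) = 0.213257
APV(future benefits) = 281434 * 0.213257 = 60017.6476
Life annuity-due factor ä_{x:8} = sum_{k=0}^{7} k_p_x * v^k = 6.460419
APV(future premiums) = 4194 * 6.460419 = 27094.999
V = 60017.6476 - 27094.999
= 32922.6486


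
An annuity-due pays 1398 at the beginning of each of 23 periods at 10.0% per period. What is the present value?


PV_due = PMT * (1-(1+i)^(-n))/i * (1+i)
PV_immediate = 12418.7394
PV_due = 12418.7394 * 1.1
= 13660.6133


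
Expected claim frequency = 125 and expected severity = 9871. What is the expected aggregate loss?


E[S] = E[N] * E[X]
= 125 * 9871
= 1.2339e+06


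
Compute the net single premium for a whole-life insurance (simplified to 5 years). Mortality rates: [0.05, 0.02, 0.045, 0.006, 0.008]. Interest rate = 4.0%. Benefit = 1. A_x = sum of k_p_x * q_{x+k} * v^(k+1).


v = 0.961538
Year 0: k_p_x=1.0, q=0.05, term=0.048077
Year 1: k_p_x=0.95, q=0.02, term=0.017567
Year 2: k_p_x=0.931, q=0.045, term=0.037245
Year 3: k_p_x=0.889105, q=0.006, term=0.00456
Year 4: k_p_x=0.88377, q=0.008, term=0.005811
A_x = 0.1133


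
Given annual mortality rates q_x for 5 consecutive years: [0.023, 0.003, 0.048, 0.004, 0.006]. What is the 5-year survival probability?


p_k = 1 - q_k for each year
Survival = product of (1 - q_k)
= 0.977 * 0.997 * 0.952 * 0.996 * 0.994
= 0.9181


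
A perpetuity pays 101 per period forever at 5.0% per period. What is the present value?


PV = PMT / i
= 101 / 0.05
= 2020.0


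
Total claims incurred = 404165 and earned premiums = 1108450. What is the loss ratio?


Loss ratio = claims / premiums
= 404165 / 1108450
= 0.3646


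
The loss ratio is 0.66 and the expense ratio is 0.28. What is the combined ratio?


Combined ratio = loss ratio + expense ratio
= 0.66 + 0.28
= 0.94


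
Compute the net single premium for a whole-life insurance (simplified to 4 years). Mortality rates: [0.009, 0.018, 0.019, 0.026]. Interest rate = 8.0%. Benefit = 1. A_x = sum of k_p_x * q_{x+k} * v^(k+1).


v = 0.925926
Year 0: k_p_x=1.0, q=0.009, term=0.008333
Year 1: k_p_x=0.991, q=0.018, term=0.015293
Year 2: k_p_x=0.973162, q=0.019, term=0.014678
Year 3: k_p_x=0.954672, q=0.026, term=0.018245
A_x = 0.0565


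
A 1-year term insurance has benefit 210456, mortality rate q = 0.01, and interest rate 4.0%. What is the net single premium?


NSP = benefit * q * v
v = 1/(1+i) = 0.961538
NSP = 210456 * 0.01 * 0.961538
= 2023.6154


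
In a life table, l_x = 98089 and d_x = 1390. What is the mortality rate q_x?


q_x = d_x / l_x
= 1390 / 98089
= 0.0142


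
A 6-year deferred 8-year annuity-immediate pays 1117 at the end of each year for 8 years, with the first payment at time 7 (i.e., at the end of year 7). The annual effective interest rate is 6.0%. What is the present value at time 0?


PV at time 6 of the 8-year annuity-immediate:
a_n = 1117 * (1-(1+0.06)^(-8))/0.06 = 6936.3397
Discount back 6 years to time 0:
PV = 6936.3397 * (1+0.06)^(-6)
= 6936.3397 * 0.704961
= 4889.8458


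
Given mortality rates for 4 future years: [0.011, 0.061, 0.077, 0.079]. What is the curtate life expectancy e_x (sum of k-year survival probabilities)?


e_x = sum_{k=1}^{n} k_p_x
k_p_x values:
  1_p_x = 0.989
  2_p_x = 0.928671
  3_p_x = 0.857163
  4_p_x = 0.789447
e_x = 3.5643


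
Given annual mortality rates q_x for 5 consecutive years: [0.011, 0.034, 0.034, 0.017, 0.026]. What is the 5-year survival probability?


p_k = 1 - q_k for each year
Survival = product of (1 - q_k)
= 0.989 * 0.966 * 0.966 * 0.983 * 0.974
= 0.8836


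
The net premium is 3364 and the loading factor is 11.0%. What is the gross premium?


Gross = net * (1 + loading)
= 3364 * (1 + 0.11)
= 3364 * 1.11
= 3734.04


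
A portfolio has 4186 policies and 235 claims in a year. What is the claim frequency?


frequency = claims / policies
= 235 / 4186
= 0.0561


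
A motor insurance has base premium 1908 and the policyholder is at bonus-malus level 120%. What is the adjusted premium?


adjusted = base * BM_level / 100
= 1908 * 120 / 100
= 1908 * 1.2
= 2289.6


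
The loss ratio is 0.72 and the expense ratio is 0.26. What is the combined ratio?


Combined ratio = loss ratio + expense ratio
= 0.72 + 0.26
= 0.98


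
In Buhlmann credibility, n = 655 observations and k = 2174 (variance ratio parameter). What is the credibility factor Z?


Z = n / (n + k)
= 655 / (655 + 2174)
= 655 / 2829
= 0.2315


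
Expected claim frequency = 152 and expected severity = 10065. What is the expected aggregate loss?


E[S] = E[N] * E[X]
= 152 * 10065
= 1.5299e+06


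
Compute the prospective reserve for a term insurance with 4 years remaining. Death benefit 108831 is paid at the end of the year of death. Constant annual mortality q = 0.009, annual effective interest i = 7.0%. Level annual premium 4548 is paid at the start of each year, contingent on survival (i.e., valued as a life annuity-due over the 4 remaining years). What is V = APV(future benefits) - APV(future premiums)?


v = 1/(1+i) = 0.934579
APV(future benefits) per unit = sum_{k=0}^{3} k_p_x * q * v^(k+1) = 0.030099
APV(future benefits) = 108831 * 0.030099 = 3275.6811
Life annuity-due factor ä_{x:4} = sum_{k=0}^{3} k_p_x * v^k = 3.578411
APV(future premiums) = 4548 * 3.578411 = 16274.6151
V = 3275.6811 - 16274.6151
= -12998.9339


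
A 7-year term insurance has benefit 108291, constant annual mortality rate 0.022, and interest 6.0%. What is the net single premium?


NSP = benefit * sum_{k=0}^{n-1} k_p_x * q * v^(k+1)
With constant q=0.022, v=0.943396
Sum = 0.115592
NSP = 108291 * 0.115592
= 12517.6199


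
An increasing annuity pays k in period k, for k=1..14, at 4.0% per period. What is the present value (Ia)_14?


(Ia)_n = sum_{k=1}^{n} k * v^k, v = 1/(1+i)
v = 0.961538
Sum computed term by term:
(Ia)_14 = 72.5249


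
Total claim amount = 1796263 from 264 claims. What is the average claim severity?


severity = total / number
= 1796263 / 264
= 6804.0265


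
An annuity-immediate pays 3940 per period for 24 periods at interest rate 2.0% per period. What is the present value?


PV = PMT * (1 - (1+i)^(-n)) / i
= 3940 * (1 - (1+0.02)^(-24)) / 0.02
= 3940 * (1 - 0.621721) / 0.02
= 3940 * 18.913926
= 74520.8669


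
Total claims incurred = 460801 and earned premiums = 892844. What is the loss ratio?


Loss ratio = claims / premiums
= 460801 / 892844
= 0.5161


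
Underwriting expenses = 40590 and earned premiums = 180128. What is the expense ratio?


Expense ratio = expenses / premiums
= 40590 / 180128
= 0.2253


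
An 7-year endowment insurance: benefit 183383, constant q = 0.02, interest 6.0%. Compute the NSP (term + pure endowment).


Term component = 19376.5659
Pure endowment = 7_p_x * v^7 * benefit = 0.868126 * 0.665057 * 183383 = 105876.7365
NSP = 125253.3023


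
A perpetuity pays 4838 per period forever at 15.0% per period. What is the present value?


PV = PMT / i
= 4838 / 0.15
= 32253.3333


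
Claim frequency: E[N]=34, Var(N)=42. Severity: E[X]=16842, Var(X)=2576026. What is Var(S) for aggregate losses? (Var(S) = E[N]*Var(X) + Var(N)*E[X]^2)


Var(S) = E[N]*Var(X) + Var(N)*E[X]^2
= 34*2576026 + 42*16842^2
= 87584884 + 11913424488
= 1.2001e+10


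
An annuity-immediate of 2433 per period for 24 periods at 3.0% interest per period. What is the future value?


FV = PMT * ((1+i)^n - 1) / i
= 2433 * ((1.03)^24 - 1) / 0.03
= 2433 * (2.032794 - 1) / 0.03
= 83759.602


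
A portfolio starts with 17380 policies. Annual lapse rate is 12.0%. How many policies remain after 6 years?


remaining = initial * (1 - lapse)^years
= 17380 * (1 - 0.12)^6
= 17380 * 0.464404
= 8071.343


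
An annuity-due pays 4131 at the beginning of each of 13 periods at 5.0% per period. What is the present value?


PV_due = PMT * (1-(1+i)^(-n))/i * (1+i)
PV_immediate = 38804.85
PV_due = 38804.85 * 1.05
= 40745.0925


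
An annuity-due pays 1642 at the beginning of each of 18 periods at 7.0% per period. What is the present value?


PV_due = PMT * (1-(1+i)^(-n))/i * (1+i)
PV_immediate = 16517.0207
PV_due = 16517.0207 * 1.07
= 17673.2122


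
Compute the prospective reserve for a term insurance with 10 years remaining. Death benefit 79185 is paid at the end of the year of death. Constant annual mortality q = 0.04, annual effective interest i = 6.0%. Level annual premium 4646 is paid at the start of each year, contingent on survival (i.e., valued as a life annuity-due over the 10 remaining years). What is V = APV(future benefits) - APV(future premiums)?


v = 1/(1+i) = 0.943396
APV(future benefits) per unit = sum_{k=0}^{9} k_p_x * q * v^(k+1) = 0.251504
APV(future benefits) = 79185 * 0.251504 = 19915.3737
Life annuity-due factor ä_{x:10} = sum_{k=0}^{9} k_p_x * v^k = 6.664866
APV(future premiums) = 4646 * 6.664866 = 30964.9667
V = 19915.3737 - 30964.9667
= -11049.5931


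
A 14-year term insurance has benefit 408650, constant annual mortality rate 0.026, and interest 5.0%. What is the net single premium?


NSP = benefit * sum_{k=0}^{n-1} k_p_x * q * v^(k+1)
With constant q=0.026, v=0.952381
Sum = 0.222614
NSP = 408650 * 0.222614
= 90971.3446


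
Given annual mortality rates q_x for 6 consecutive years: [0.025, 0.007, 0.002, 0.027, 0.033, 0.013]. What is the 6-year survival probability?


p_k = 1 - q_k for each year
Survival = product of (1 - q_k)
= 0.975 * 0.993 * 0.998 * 0.973 * 0.967 * 0.987
= 0.8973


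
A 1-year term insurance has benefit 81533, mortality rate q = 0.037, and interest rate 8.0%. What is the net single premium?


NSP = benefit * q * v
v = 1/(1+i) = 0.925926
NSP = 81533 * 0.037 * 0.925926
= 2793.2602


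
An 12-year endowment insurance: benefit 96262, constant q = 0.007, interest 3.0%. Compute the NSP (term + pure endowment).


Term component = 6470.9894
Pure endowment = 12_p_x * v^12 * benefit = 0.91916 * 0.70138 * 96262 = 62058.1988
NSP = 68529.1882


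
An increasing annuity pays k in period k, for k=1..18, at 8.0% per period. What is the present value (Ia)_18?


(Ia)_n = sum_{k=1}^{n} k * v^k, v = 1/(1+i)
v = 0.925926
Sum computed term by term:
(Ia)_18 = 70.2144


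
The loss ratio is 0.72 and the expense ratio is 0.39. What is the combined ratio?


Combined ratio = loss ratio + expense ratio
= 0.72 + 0.39
= 1.11


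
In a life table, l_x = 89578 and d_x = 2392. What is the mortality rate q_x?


q_x = d_x / l_x
= 2392 / 89578
= 0.0267


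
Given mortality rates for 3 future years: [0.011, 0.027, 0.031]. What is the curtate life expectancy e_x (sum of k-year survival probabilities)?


e_x = sum_{k=1}^{n} k_p_x
k_p_x values:
  1_p_x = 0.989
  2_p_x = 0.962297
  3_p_x = 0.932466
e_x = 2.8838


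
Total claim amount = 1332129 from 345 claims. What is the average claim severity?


severity = total / number
= 1332129 / 345
= 3861.2435


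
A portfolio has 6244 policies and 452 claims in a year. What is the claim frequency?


frequency = claims / policies
= 452 / 6244
= 0.0724


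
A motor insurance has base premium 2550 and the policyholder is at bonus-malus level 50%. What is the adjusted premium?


adjusted = base * BM_level / 100
= 2550 * 50 / 100
= 2550 * 0.5
= 1275.0


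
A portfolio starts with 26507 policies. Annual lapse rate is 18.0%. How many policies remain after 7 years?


remaining = initial * (1 - lapse)^years
= 26507 * (1 - 0.18)^7
= 26507 * 0.249285
= 6607.81


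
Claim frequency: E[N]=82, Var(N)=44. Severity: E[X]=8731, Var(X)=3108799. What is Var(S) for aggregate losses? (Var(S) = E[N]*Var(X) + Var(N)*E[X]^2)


Var(S) = E[N]*Var(X) + Var(N)*E[X]^2
= 82*3108799 + 44*8731^2
= 254921518 + 3354135884
= 3.6091e+09


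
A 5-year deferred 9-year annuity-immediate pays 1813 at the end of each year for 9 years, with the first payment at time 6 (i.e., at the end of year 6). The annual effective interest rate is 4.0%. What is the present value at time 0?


PV at time 5 of the 9-year annuity-immediate:
a_n = 1813 * (1-(1+0.04)^(-9))/0.04 = 13480.2562
Discount back 5 years to time 0:
PV = 13480.2562 * (1+0.04)^(-5)
= 13480.2562 * 0.821927
= 11079.788


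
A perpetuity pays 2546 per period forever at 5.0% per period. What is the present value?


PV = PMT / i
= 2546 / 0.05
= 50920.0


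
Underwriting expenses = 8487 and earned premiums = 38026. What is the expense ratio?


Expense ratio = expenses / premiums
= 8487 / 38026
= 0.2232


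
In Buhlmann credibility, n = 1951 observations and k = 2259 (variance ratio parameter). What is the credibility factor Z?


Z = n / (n + k)
= 1951 / (1951 + 2259)
= 1951 / 4210
= 0.4634


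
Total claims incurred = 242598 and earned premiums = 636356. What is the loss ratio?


Loss ratio = claims / premiums
= 242598 / 636356
= 0.3812


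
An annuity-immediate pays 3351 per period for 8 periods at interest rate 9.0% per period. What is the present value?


PV = PMT * (1 - (1+i)^(-n)) / i
= 3351 * (1 - (1+0.09)^(-8)) / 0.09
= 3351 * (1 - 0.501866) / 0.09
= 3351 * 5.534819
= 18547.1789
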